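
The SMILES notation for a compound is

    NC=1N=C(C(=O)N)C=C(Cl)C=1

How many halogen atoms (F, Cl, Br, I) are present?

Halogen atoms appear at heavy-atom position 10 (1×Cl).
Other groups present: 1 amide, 1 primary amine.
Halogen count: 1.

1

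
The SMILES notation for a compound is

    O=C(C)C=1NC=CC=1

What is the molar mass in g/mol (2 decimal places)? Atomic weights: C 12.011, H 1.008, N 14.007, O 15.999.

First, the molecular formula is C6H7NO (counting implicit H from valence).
  C: 6 × 12.011 = 72.066
  H: 7 × 1.008 = 7.056
  N: 1 × 14.007 = 14.007
  O: 1 × 15.999 = 15.999
Sum: 6×12.011 + 7×1.008 + 1×14.007 + 1×15.999 = 109.128 → 109.13 g/mol.

109.13 g/mol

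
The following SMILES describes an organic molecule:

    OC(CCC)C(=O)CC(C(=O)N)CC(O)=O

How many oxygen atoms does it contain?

Scan the SMILES for O atoms (remember two-letter symbols like Cl and Br are single atoms).
Oxygen count: 5.

5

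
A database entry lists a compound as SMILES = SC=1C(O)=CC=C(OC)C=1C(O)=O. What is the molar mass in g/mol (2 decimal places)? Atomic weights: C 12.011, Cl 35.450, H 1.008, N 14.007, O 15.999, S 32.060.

First, the molecular formula is C8H8O4S (counting implicit H from valence).
  C: 8 × 12.011 = 96.088
  H: 8 × 1.008 = 8.064
  O: 4 × 15.999 = 63.996
  S: 1 × 32.060 = 32.060
Sum: 8×12.011 + 8×1.008 + 4×15.999 + 1×32.060 = 200.208 → 200.21 g/mol.

200.21 g/mol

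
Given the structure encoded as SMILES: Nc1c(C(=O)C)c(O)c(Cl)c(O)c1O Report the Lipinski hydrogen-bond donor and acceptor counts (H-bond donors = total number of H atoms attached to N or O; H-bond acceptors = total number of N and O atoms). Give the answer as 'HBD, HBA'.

5, 5

Donors: find every N or O and count the H atoms it carries.
  atom 1 (N): bond orders sum to 1 → 2 H
  atom 5 (O): bond orders sum to 2 → 0 H
  atom 8 (O): bond orders sum to 1 → 1 H
  atom 12 (O): bond orders sum to 1 → 1 H
  atom 14 (O): bond orders sum to 1 → 1 H
Lipinski HBD = 5.
Acceptors: N atoms = 1, O atoms = 4 → HBA = 5.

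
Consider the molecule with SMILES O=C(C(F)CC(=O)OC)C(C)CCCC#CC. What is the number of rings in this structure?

0

In SMILES, each pair of matching ring-closure digits denotes one ring-closing bond; the number of such bonds equals the number of independent rings.
Ring-closure bonds here: 0.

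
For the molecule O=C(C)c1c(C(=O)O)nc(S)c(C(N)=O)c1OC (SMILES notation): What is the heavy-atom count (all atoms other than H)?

18

Every atom symbol written in the SMILES (organic subset) is one heavy atom; implicit H are not written.
Heavy atoms by element → C:10, N:2, O:5, S:1.
Total: 18.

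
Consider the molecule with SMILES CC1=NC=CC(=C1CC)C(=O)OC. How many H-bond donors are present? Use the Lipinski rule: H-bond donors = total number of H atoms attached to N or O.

Donors: find every N or O and count the H atoms it carries.
  atom 3 (N): bond orders sum to 3 → 0 H
  atom 11 (O): bond orders sum to 2 → 0 H
  atom 12 (O): bond orders sum to 2 → 0 H
Lipinski HBD = 0.

0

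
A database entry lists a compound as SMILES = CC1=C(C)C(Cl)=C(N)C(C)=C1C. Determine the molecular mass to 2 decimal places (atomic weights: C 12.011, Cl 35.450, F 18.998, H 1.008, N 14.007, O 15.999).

First, the molecular formula is C10H14ClN (counting implicit H from valence).
  C: 10 × 12.011 = 120.110
  Cl: 1 × 35.450 = 35.450
  H: 14 × 1.008 = 14.112
  N: 1 × 14.007 = 14.007
Sum: 10×12.011 + 1×35.450 + 14×1.008 + 1×14.007 = 183.679 → 183.68 g/mol.

183.68 g/mol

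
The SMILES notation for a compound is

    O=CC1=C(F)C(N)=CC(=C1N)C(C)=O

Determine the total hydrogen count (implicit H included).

9

Walk through each heavy atom and fill implicit hydrogens from standard valence (C 4, N 3, O 2, S 2, halogen 1):
  atom 1: O, bond orders sum to 2 (valence 2) → 0 H
  atom 2: C, bond orders sum to 3 (valence 4) → 1 H
  atom 3: C, bond orders sum to 4 (valence 4) → 0 H
  atom 4: C, bond orders sum to 4 (valence 4) → 0 H
  atom 5: F (halogen, monovalent) → 0 H
  atom 6: C, bond orders sum to 4 (valence 4) → 0 H
  atom 7: N, bond orders sum to 1 (valence 3) → 2 H
  atom 8: C, bond orders sum to 3 (valence 4) → 1 H
  atom 9: C, bond orders sum to 4 (valence 4) → 0 H
  atom 10: C, bond orders sum to 4 (valence 4) → 0 H
  atom 11: N, bond orders sum to 1 (valence 3) → 2 H
  atom 12: C, bond orders sum to 4 (valence 4) → 0 H
  atom 13: C, bond orders sum to 1 (valence 4) → 3 H
  atom 14: O, bond orders sum to 2 (valence 2) → 0 H
Total hydrogens: 9.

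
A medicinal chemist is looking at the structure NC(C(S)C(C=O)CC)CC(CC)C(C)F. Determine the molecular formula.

C12H24FNOS

Walk through each heavy atom and fill implicit hydrogens from standard valence (C 4, N 3, O 2, S 2, halogen 1):
  atom 1: N, bond orders sum to 1 (valence 3) → 2 H
  atom 2: C, bond orders sum to 3 (valence 4) → 1 H
  atom 3: C, bond orders sum to 3 (valence 4) → 1 H
  atom 4: S, bond orders sum to 1 (valence 2) → 1 H
  atom 5: C, bond orders sum to 3 (valence 4) → 1 H
  atom 6: C, bond orders sum to 3 (valence 4) → 1 H
  atom 7: O, bond orders sum to 2 (valence 2) → 0 H
  atom 8: C, bond orders sum to 2 (valence 4) → 2 H
  atom 9: C, bond orders sum to 1 (valence 4) → 3 H
  atom 10: C, bond orders sum to 2 (valence 4) → 2 H
  atom 11: C, bond orders sum to 3 (valence 4) → 1 H
  atom 12: C, bond orders sum to 2 (valence 4) → 2 H
  atom 13: C, bond orders sum to 1 (valence 4) → 3 H
  atom 14: C, bond orders sum to 3 (valence 4) → 1 H
  atom 15: C, bond orders sum to 1 (valence 4) → 3 H
  atom 16: F (halogen, monovalent) → 0 H
Totals → C:12, H:24, F:1, N:1, O:1, S:1.
In Hill order: C12H24FNOS.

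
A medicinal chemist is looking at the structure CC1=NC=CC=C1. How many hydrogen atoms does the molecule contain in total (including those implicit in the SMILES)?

7

Walk through each heavy atom and fill implicit hydrogens from standard valence (C 4, N 3, O 2, S 2, halogen 1):
  atom 1: C, bond orders sum to 1 (valence 4) → 3 H
  atom 2: C, bond orders sum to 4 (valence 4) → 0 H
  atom 3: N, bond orders sum to 3 (valence 3) → 0 H
  atom 4: C, bond orders sum to 3 (valence 4) → 1 H
  atom 5: C, bond orders sum to 3 (valence 4) → 1 H
  atom 6: C, bond orders sum to 3 (valence 4) → 1 H
  atom 7: C, bond orders sum to 3 (valence 4) → 1 H
Total hydrogens: 7.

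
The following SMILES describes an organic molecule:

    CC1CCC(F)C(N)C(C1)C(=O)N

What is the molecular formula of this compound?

C9H17FN2O

Walk through each heavy atom and fill implicit hydrogens from standard valence (C 4, N 3, O 2, S 2, halogen 1):
  atom 1: C, bond orders sum to 1 (valence 4) → 3 H
  atom 2: C, bond orders sum to 3 (valence 4) → 1 H
  atom 3: C, bond orders sum to 2 (valence 4) → 2 H
  atom 4: C, bond orders sum to 2 (valence 4) → 2 H
  atom 5: C, bond orders sum to 3 (valence 4) → 1 H
  atom 6: F (halogen, monovalent) → 0 H
  atom 7: C, bond orders sum to 3 (valence 4) → 1 H
  atom 8: N, bond orders sum to 1 (valence 3) → 2 H
  atom 9: C, bond orders sum to 3 (valence 4) → 1 H
  atom 10: C, bond orders sum to 2 (valence 4) → 2 H
  atom 11: C, bond orders sum to 4 (valence 4) → 0 H
  atom 12: O, bond orders sum to 2 (valence 2) → 0 H
  atom 13: N, bond orders sum to 1 (valence 3) → 2 H
Totals → C:9, H:17, F:1, N:2, O:1.
In Hill order: C9H17FN2O.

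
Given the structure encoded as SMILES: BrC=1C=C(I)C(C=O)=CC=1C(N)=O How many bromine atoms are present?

Scan the SMILES for Br atoms (remember two-letter symbols like Cl and Br are single atoms).
Bromine count: 1.

1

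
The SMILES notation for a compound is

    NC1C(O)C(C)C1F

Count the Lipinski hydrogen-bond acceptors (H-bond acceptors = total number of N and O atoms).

N atoms: 1; O atoms: 1.
Lipinski HBA = 1 + 1 = 2.

2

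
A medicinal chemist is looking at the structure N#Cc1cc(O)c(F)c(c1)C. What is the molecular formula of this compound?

Walk through each heavy atom and fill implicit hydrogens from standard valence (C 4, N 3, O 2, S 2, halogen 1); for lowercase aromatic atoms, an aromatic c carries 1 H when it has two neighbours and 0 H with three, and aromatic n carries 0 H:
  atom 1: N, bond orders sum to 3 (valence 3) → 0 H
  atom 2: C, bond orders sum to 4 (valence 4) → 0 H
  atom 3: aromatic c, 3 neighbours → 0 H
  atom 4: aromatic c, 2 neighbours → 1 H
  atom 5: aromatic c, 3 neighbours → 0 H
  atom 6: O, bond orders sum to 1 (valence 2) → 1 H
  atom 7: aromatic c, 3 neighbours → 0 H
  atom 8: F (halogen, monovalent) → 0 H
  atom 9: aromatic c, 3 neighbours → 0 H
  atom 10: aromatic c, 2 neighbours → 1 H
  atom 11: C, bond orders sum to 1 (valence 4) → 3 H
Totals → C:8, H:6, F:1, N:1, O:1.

C8H6FNO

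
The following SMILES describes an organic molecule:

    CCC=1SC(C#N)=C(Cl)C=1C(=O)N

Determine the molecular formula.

Walk through each heavy atom and fill implicit hydrogens from standard valence (C 4, N 3, O 2, S 2, halogen 1):
  atom 1: C, bond orders sum to 1 (valence 4) → 3 H
  atom 2: C, bond orders sum to 2 (valence 4) → 2 H
  atom 3: C, bond orders sum to 4 (valence 4) → 0 H
  atom 4: S, bond orders sum to 2 (valence 2) → 0 H
  atom 5: C, bond orders sum to 4 (valence 4) → 0 H
  atom 6: C, bond orders sum to 4 (valence 4) → 0 H
  atom 7: N, bond orders sum to 3 (valence 3) → 0 H
  atom 8: C, bond orders sum to 4 (valence 4) → 0 H
  atom 9: Cl (halogen, monovalent) → 0 H
  atom 10: C, bond orders sum to 4 (valence 4) → 0 H
  atom 11: C, bond orders sum to 4 (valence 4) → 0 H
  atom 12: O, bond orders sum to 2 (valence 2) → 0 H
  atom 13: N, bond orders sum to 1 (valence 3) → 2 H
Totals → C:8, H:7, Cl:1, N:2, O:1, S:1.

C8H7ClN2OS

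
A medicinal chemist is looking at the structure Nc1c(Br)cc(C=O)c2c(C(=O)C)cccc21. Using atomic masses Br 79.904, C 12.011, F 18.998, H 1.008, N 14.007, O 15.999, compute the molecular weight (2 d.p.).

292.13 g/mol

First, the molecular formula is C13H10BrNO2 (counting implicit H from valence).
  Br: 1 × 79.904 = 79.904
  C: 13 × 12.011 = 156.143
  H: 10 × 1.008 = 10.080
  N: 1 × 14.007 = 14.007
  O: 2 × 15.999 = 31.998
Sum: 1×79.904 + 13×12.011 + 10×1.008 + 1×14.007 + 2×15.999 = 292.132 → 292.13 g/mol.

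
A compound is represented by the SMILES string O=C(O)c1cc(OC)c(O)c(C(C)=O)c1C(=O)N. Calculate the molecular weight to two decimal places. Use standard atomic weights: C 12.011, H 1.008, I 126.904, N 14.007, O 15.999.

253.21 g/mol

First, the molecular formula is C11H11NO6 (counting implicit H from valence).
  C: 11 × 12.011 = 132.121
  H: 11 × 1.008 = 11.088
  N: 1 × 14.007 = 14.007
  O: 6 × 15.999 = 95.994
Sum: 11×12.011 + 11×1.008 + 1×14.007 + 6×15.999 = 253.210 → 253.21 g/mol.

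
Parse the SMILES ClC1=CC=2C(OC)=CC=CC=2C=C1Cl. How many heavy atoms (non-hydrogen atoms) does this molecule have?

14

Every atom symbol written in the SMILES (organic subset) is one heavy atom; implicit H are not written.
Heavy atoms by element → C:11, Cl:2, O:1.
Total: 14.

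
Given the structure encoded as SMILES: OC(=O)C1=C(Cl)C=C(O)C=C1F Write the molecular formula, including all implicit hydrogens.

Walk through each heavy atom and fill implicit hydrogens from standard valence (C 4, N 3, O 2, S 2, halogen 1):
  atom 1: O, bond orders sum to 1 (valence 2) → 1 H
  atom 2: C, bond orders sum to 4 (valence 4) → 0 H
  atom 3: O, bond orders sum to 2 (valence 2) → 0 H
  atom 4: C, bond orders sum to 4 (valence 4) → 0 H
  atom 5: C, bond orders sum to 4 (valence 4) → 0 H
  atom 6: Cl (halogen, monovalent) → 0 H
  atom 7: C, bond orders sum to 3 (valence 4) → 1 H
  atom 8: C, bond orders sum to 4 (valence 4) → 0 H
  atom 9: O, bond orders sum to 1 (valence 2) → 1 H
  atom 10: C, bond orders sum to 3 (valence 4) → 1 H
  atom 11: C, bond orders sum to 4 (valence 4) → 0 H
  atom 12: F (halogen, monovalent) → 0 H
Totals → C:7, H:4, Cl:1, F:1, O:3.

C7H4ClFO3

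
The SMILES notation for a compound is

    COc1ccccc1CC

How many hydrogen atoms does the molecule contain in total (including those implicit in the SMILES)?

Walk through each heavy atom and fill implicit hydrogens from standard valence (C 4, N 3, O 2, S 2, halogen 1); for lowercase aromatic atoms, an aromatic c carries 1 H when it has two neighbours and 0 H with three, and aromatic n carries 0 H:
  atom 1: C, bond orders sum to 1 (valence 4) → 3 H
  atom 2: O, bond orders sum to 2 (valence 2) → 0 H
  atom 3: aromatic c, 3 neighbours → 0 H
  atom 4: aromatic c, 2 neighbours → 1 H
  atom 5: aromatic c, 2 neighbours → 1 H
  atom 6: aromatic c, 2 neighbours → 1 H
  atom 7: aromatic c, 2 neighbours → 1 H
  atom 8: aromatic c, 3 neighbours → 0 H
  atom 9: C, bond orders sum to 2 (valence 4) → 2 H
  atom 10: C, bond orders sum to 1 (valence 4) → 3 H
Total hydrogens: 12.

12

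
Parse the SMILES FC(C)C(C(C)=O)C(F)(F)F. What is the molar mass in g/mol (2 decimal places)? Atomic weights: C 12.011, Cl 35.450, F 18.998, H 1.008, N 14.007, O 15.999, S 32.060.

First, the molecular formula is C6H8F4O (counting implicit H from valence).
  C: 6 × 12.011 = 72.066
  F: 4 × 18.998 = 75.992
  H: 8 × 1.008 = 8.064
  O: 1 × 15.999 = 15.999
Sum: 6×12.011 + 4×18.998 + 8×1.008 + 1×15.999 = 172.121 → 172.12 g/mol.

172.12 g/mol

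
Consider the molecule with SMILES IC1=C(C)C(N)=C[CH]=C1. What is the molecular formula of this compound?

Walk through each heavy atom and fill implicit hydrogens from standard valence (C 4, N 3, O 2, S 2, halogen 1):
  atom 1: I (halogen, monovalent) → 0 H
  atom 2: C, bond orders sum to 4 (valence 4) → 0 H
  atom 3: C, bond orders sum to 4 (valence 4) → 0 H
  atom 4: C, bond orders sum to 1 (valence 4) → 3 H
  atom 5: C, bond orders sum to 4 (valence 4) → 0 H
  atom 6: N, bond orders sum to 1 (valence 3) → 2 H
  atom 7: C, bond orders sum to 3 (valence 4) → 1 H
  atom 8: C with explicit H count 1
  atom 9: C, bond orders sum to 3 (valence 4) → 1 H
Totals → C:7, H:8, I:1, N:1.
In Hill order: C7H8IN.

C7H8IN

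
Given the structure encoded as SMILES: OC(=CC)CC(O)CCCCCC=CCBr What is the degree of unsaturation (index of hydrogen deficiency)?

Degree of unsaturation = (number of rings) + (number of π bonds).
Ring closures in the SMILES: 0.
π bonds: 2 double bonds (each 1 DoU) → 2 DoU from unsaturation.
Total DoU = 0 + 2 = 2.

2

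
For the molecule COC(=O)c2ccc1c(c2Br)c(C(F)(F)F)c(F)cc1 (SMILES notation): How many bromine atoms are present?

Scan the SMILES for Br atoms (remember two-letter symbols like Cl and Br are single atoms).
Bromine count: 1.

1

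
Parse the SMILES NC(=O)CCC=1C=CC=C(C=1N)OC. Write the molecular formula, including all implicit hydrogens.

C10H14N2O2

Walk through each heavy atom and fill implicit hydrogens from standard valence (C 4, N 3, O 2, S 2, halogen 1):
  atom 1: N, bond orders sum to 1 (valence 3) → 2 H
  atom 2: C, bond orders sum to 4 (valence 4) → 0 H
  atom 3: O, bond orders sum to 2 (valence 2) → 0 H
  atom 4: C, bond orders sum to 2 (valence 4) → 2 H
  atom 5: C, bond orders sum to 2 (valence 4) → 2 H
  atom 6: C, bond orders sum to 4 (valence 4) → 0 H
  atom 7: C, bond orders sum to 3 (valence 4) → 1 H
  atom 8: C, bond orders sum to 3 (valence 4) → 1 H
  atom 9: C, bond orders sum to 3 (valence 4) → 1 H
  atom 10: C, bond orders sum to 4 (valence 4) → 0 H
  atom 11: C, bond orders sum to 4 (valence 4) → 0 H
  atom 12: N, bond orders sum to 1 (valence 3) → 2 H
  atom 13: O, bond orders sum to 2 (valence 2) → 0 H
  atom 14: C, bond orders sum to 1 (valence 4) → 3 H
Totals → C:10, H:14, N:2, O:2.
In Hill order: C10H14N2O2.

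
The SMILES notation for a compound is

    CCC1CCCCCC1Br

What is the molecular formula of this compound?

C9H17Br

Walk through each heavy atom and fill implicit hydrogens from standard valence (C 4, N 3, O 2, S 2, halogen 1):
  atom 1: C, bond orders sum to 1 (valence 4) → 3 H
  atom 2: C, bond orders sum to 2 (valence 4) → 2 H
  atom 3: C, bond orders sum to 3 (valence 4) → 1 H
  atom 4: C, bond orders sum to 2 (valence 4) → 2 H
  atom 5: C, bond orders sum to 2 (valence 4) → 2 H
  atom 6: C, bond orders sum to 2 (valence 4) → 2 H
  atom 7: C, bond orders sum to 2 (valence 4) → 2 H
  atom 8: C, bond orders sum to 2 (valence 4) → 2 H
  atom 9: C, bond orders sum to 3 (valence 4) → 1 H
  atom 10: Br (halogen, monovalent) → 0 H
Totals → C:9, H:17, Br:1.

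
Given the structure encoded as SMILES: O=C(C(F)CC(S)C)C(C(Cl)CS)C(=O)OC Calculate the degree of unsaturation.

Molecular formula: C10H16ClFO3S2.
DoU = (2C + 2 + N − H − X) / 2, where X is the halogen count and O/S are ignored.
    = (2·10 + 2 + 0 − 16 − 2) / 2 = 4 / 2 = 2.

2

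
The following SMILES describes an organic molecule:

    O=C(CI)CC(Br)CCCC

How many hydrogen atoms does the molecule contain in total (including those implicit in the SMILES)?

14

Walk through each heavy atom and fill implicit hydrogens from standard valence (C 4, N 3, O 2, S 2, halogen 1):
  atom 1: O, bond orders sum to 2 (valence 2) → 0 H
  atom 2: C, bond orders sum to 4 (valence 4) → 0 H
  atom 3: C, bond orders sum to 2 (valence 4) → 2 H
  atom 4: I (halogen, monovalent) → 0 H
  atom 5: C, bond orders sum to 2 (valence 4) → 2 H
  atom 6: C, bond orders sum to 3 (valence 4) → 1 H
  atom 7: Br (halogen, monovalent) → 0 H
  atom 8: C, bond orders sum to 2 (valence 4) → 2 H
  atom 9: C, bond orders sum to 2 (valence 4) → 2 H
  atom 10: C, bond orders sum to 2 (valence 4) → 2 H
  atom 11: C, bond orders sum to 1 (valence 4) → 3 H
Total hydrogens: 14.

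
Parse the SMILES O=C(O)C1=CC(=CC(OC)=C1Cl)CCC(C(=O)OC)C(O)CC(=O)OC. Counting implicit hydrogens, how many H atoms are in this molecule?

Walk through each heavy atom and fill implicit hydrogens from standard valence (C 4, N 3, O 2, S 2, halogen 1):
  atom 1: O, bond orders sum to 2 (valence 2) → 0 H
  atom 2: C, bond orders sum to 4 (valence 4) → 0 H
  atom 3: O, bond orders sum to 1 (valence 2) → 1 H
  atom 4: C, bond orders sum to 4 (valence 4) → 0 H
  atom 5: C, bond orders sum to 3 (valence 4) → 1 H
  atom 6: C, bond orders sum to 4 (valence 4) → 0 H
  atom 7: C, bond orders sum to 3 (valence 4) → 1 H
  atom 8: C, bond orders sum to 4 (valence 4) → 0 H
  atom 9: O, bond orders sum to 2 (valence 2) → 0 H
  atom 10: C, bond orders sum to 1 (valence 4) → 3 H
  atom 11: C, bond orders sum to 4 (valence 4) → 0 H
  atom 12: Cl (halogen, monovalent) → 0 H
  atom 13: C, bond orders sum to 2 (valence 4) → 2 H
  atom 14: C, bond orders sum to 2 (valence 4) → 2 H
  atom 15: C, bond orders sum to 3 (valence 4) → 1 H
  atom 16: C, bond orders sum to 4 (valence 4) → 0 H
  atom 17: O, bond orders sum to 2 (valence 2) → 0 H
  atom 18: O, bond orders sum to 2 (valence 2) → 0 H
  atom 19: C, bond orders sum to 1 (valence 4) → 3 H
  atom 20: C, bond orders sum to 3 (valence 4) → 1 H
  atom 21: O, bond orders sum to 1 (valence 2) → 1 H
  atom 22: C, bond orders sum to 2 (valence 4) → 2 H
  atom 23: C, bond orders sum to 4 (valence 4) → 0 H
  atom 24: O, bond orders sum to 2 (valence 2) → 0 H
  atom 25: O, bond orders sum to 2 (valence 2) → 0 H
  atom 26: C, bond orders sum to 1 (valence 4) → 3 H
Total hydrogens: 21.

21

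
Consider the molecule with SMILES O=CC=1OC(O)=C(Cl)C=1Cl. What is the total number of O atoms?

3

Scan the SMILES for O atoms (remember two-letter symbols like Cl and Br are single atoms).
Oxygen count: 3.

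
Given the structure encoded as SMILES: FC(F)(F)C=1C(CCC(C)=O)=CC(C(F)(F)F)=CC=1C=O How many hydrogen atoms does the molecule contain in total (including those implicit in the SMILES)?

10

Walk through each heavy atom and fill implicit hydrogens from standard valence (C 4, N 3, O 2, S 2, halogen 1):
  atom 1: F (halogen, monovalent) → 0 H
  atom 2: C, bond orders sum to 4 (valence 4) → 0 H
  atom 3: F (halogen, monovalent) → 0 H
  atom 4: F (halogen, monovalent) → 0 H
  atom 5: C, bond orders sum to 4 (valence 4) → 0 H
  atom 6: C, bond orders sum to 4 (valence 4) → 0 H
  atom 7: C, bond orders sum to 2 (valence 4) → 2 H
  atom 8: C, bond orders sum to 2 (valence 4) → 2 H
  atom 9: C, bond orders sum to 4 (valence 4) → 0 H
  atom 10: C, bond orders sum to 1 (valence 4) → 3 H
  atom 11: O, bond orders sum to 2 (valence 2) → 0 H
  atom 12: C, bond orders sum to 3 (valence 4) → 1 H
  atom 13: C, bond orders sum to 4 (valence 4) → 0 H
  atom 14: C, bond orders sum to 4 (valence 4) → 0 H
  atom 15: F (halogen, monovalent) → 0 H
  atom 16: F (halogen, monovalent) → 0 H
  atom 17: F (halogen, monovalent) → 0 H
  atom 18: C, bond orders sum to 3 (valence 4) → 1 H
  atom 19: C, bond orders sum to 4 (valence 4) → 0 H
  atom 20: C, bond orders sum to 3 (valence 4) → 1 H
  atom 21: O, bond orders sum to 2 (valence 2) → 0 H
Total hydrogens: 10.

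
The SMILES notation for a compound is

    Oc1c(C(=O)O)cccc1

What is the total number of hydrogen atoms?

6

Walk through each heavy atom and fill implicit hydrogens from standard valence (C 4, N 3, O 2, S 2, halogen 1); for lowercase aromatic atoms, an aromatic c carries 1 H when it has two neighbours and 0 H with three, and aromatic n carries 0 H:
  atom 1: O, bond orders sum to 1 (valence 2) → 1 H
  atom 2: aromatic c, 3 neighbours → 0 H
  atom 3: aromatic c, 3 neighbours → 0 H
  atom 4: C, bond orders sum to 4 (valence 4) → 0 H
  atom 5: O, bond orders sum to 2 (valence 2) → 0 H
  atom 6: O, bond orders sum to 1 (valence 2) → 1 H
  atom 7: aromatic c, 2 neighbours → 1 H
  atom 8: aromatic c, 2 neighbours → 1 H
  atom 9: aromatic c, 2 neighbours → 1 H
  atom 10: aromatic c, 2 neighbours → 1 H
Total hydrogens: 6.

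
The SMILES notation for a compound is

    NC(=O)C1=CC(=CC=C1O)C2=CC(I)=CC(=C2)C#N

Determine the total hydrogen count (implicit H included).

Walk through each heavy atom and fill implicit hydrogens from standard valence (C 4, N 3, O 2, S 2, halogen 1):
  atom 1: N, bond orders sum to 1 (valence 3) → 2 H
  atom 2: C, bond orders sum to 4 (valence 4) → 0 H
  atom 3: O, bond orders sum to 2 (valence 2) → 0 H
  atom 4: C, bond orders sum to 4 (valence 4) → 0 H
  atom 5: C, bond orders sum to 3 (valence 4) → 1 H
  atom 6: C, bond orders sum to 4 (valence 4) → 0 H
  atom 7: C, bond orders sum to 3 (valence 4) → 1 H
  atom 8: C, bond orders sum to 3 (valence 4) → 1 H
  atom 9: C, bond orders sum to 4 (valence 4) → 0 H
  atom 10: O, bond orders sum to 1 (valence 2) → 1 H
  atom 11: C, bond orders sum to 4 (valence 4) → 0 H
  atom 12: C, bond orders sum to 3 (valence 4) → 1 H
  atom 13: C, bond orders sum to 4 (valence 4) → 0 H
  atom 14: I (halogen, monovalent) → 0 H
  atom 15: C, bond orders sum to 3 (valence 4) → 1 H
  atom 16: C, bond orders sum to 4 (valence 4) → 0 H
  atom 17: C, bond orders sum to 3 (valence 4) → 1 H
  atom 18: C, bond orders sum to 4 (valence 4) → 0 H
  atom 19: N, bond orders sum to 3 (valence 3) → 0 H
Total hydrogens: 9.

9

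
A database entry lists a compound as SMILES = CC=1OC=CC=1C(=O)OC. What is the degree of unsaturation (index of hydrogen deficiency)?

4

Degree of unsaturation = (number of rings) + (number of π bonds).
Ring closures in the SMILES: 1.
π bonds: 3 double bonds (each 1 DoU) → 3 DoU from unsaturation.
Total DoU = 1 + 3 = 4.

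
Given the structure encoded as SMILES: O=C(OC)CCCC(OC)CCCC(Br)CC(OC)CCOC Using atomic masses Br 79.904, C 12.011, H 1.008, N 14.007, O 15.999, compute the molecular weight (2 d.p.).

First, the molecular formula is C17H33BrO5 (counting implicit H from valence).
  Br: 1 × 79.904 = 79.904
  C: 17 × 12.011 = 204.187
  H: 33 × 1.008 = 33.264
  O: 5 × 15.999 = 79.995
Sum: 1×79.904 + 17×12.011 + 33×1.008 + 5×15.999 = 397.350 → 397.35 g/mol.

397.35 g/mol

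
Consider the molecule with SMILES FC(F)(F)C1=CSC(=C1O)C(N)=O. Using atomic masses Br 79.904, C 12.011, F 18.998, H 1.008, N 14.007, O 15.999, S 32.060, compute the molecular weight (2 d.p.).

First, the molecular formula is C6H4F3NO2S (counting implicit H from valence).
  C: 6 × 12.011 = 72.066
  F: 3 × 18.998 = 56.994
  H: 4 × 1.008 = 4.032
  N: 1 × 14.007 = 14.007
  O: 2 × 15.999 = 31.998
  S: 1 × 32.060 = 32.060
Sum: 6×12.011 + 3×18.998 + 4×1.008 + 1×14.007 + 2×15.999 + 1×32.060 = 211.157 → 211.16 g/mol.

211.16 g/mol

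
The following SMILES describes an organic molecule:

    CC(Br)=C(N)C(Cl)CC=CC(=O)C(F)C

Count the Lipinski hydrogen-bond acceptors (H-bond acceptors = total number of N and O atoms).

2

N atoms: 1; O atoms: 1.
Lipinski HBA = 1 + 1 = 2.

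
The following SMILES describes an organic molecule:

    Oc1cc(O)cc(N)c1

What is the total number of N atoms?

Scan the SMILES for N atoms (remember two-letter symbols like Cl and Br are single atoms).
Nitrogen count: 1.

1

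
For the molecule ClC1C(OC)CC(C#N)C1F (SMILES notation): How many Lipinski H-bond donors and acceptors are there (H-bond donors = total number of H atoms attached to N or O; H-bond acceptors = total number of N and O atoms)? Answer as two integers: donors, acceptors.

Donors: find every N or O and count the H atoms it carries.
  atom 4 (O): bond orders sum to 2 → 0 H
  atom 9 (N): bond orders sum to 3 → 0 H
Lipinski HBD = 0.
Acceptors: N atoms = 1, O atoms = 1 → HBA = 2.

0, 2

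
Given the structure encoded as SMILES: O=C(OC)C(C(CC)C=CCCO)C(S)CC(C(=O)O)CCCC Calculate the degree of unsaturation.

Molecular formula: C18H32O5S.
DoU = (2C + 2 + N − H − X) / 2, where X is the halogen count and O/S are ignored.
    = (2·18 + 2 + 0 − 32 − 0) / 2 = 6 / 2 = 3.

3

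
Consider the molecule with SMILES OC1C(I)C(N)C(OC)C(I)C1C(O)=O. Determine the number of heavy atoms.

Every atom symbol written in the SMILES (organic subset) is one heavy atom; implicit H are not written.
Heavy atoms by element → C:8, I:2, N:1, O:4.
Total: 15.

15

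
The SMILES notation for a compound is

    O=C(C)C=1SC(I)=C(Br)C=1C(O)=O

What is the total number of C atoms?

7

Count every carbon token in the SMILES (each C, including those in ring-closure positions and inside branches).
Carbon count: 7.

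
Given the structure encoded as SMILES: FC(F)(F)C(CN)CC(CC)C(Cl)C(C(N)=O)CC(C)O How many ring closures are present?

In SMILES, each pair of matching ring-closure digits denotes one ring-closing bond; the number of such bonds equals the number of independent rings.
Ring-closure bonds here: 0.

0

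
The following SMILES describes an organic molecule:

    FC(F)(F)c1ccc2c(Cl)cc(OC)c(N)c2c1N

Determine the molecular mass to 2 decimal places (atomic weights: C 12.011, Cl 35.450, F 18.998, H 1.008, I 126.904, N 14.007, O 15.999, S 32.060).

First, the molecular formula is C12H10ClF3N2O (counting implicit H from valence).
  C: 12 × 12.011 = 144.132
  Cl: 1 × 35.450 = 35.450
  F: 3 × 18.998 = 56.994
  H: 10 × 1.008 = 10.080
  N: 2 × 14.007 = 28.014
  O: 1 × 15.999 = 15.999
Sum: 12×12.011 + 1×35.450 + 3×18.998 + 10×1.008 + 2×14.007 + 1×15.999 = 290.669 → 290.67 g/mol.

290.67 g/mol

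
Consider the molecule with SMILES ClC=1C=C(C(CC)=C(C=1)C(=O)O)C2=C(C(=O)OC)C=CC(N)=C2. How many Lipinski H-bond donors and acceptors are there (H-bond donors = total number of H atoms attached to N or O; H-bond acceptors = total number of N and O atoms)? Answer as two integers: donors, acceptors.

3, 5

Donors: find every N or O and count the H atoms it carries.
  atom 11 (O): bond orders sum to 2 → 0 H
  atom 12 (O): bond orders sum to 1 → 1 H
  atom 16 (O): bond orders sum to 2 → 0 H
  atom 17 (O): bond orders sum to 2 → 0 H
  atom 22 (N): bond orders sum to 1 → 2 H
Lipinski HBD = 3.
Acceptors: N atoms = 1, O atoms = 4 → HBA = 5.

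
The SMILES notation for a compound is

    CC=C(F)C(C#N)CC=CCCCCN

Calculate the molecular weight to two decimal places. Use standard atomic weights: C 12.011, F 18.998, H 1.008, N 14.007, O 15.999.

First, the molecular formula is C12H19FN2 (counting implicit H from valence).
  C: 12 × 12.011 = 144.132
  F: 1 × 18.998 = 18.998
  H: 19 × 1.008 = 19.152
  N: 2 × 14.007 = 28.014
Sum: 12×12.011 + 1×18.998 + 19×1.008 + 2×14.007 = 210.296 → 210.30 g/mol.

210.30 g/mol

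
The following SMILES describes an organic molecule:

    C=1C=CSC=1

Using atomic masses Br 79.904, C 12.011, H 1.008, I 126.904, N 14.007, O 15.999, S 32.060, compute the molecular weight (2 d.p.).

First, the molecular formula is C4H4S (counting implicit H from valence).
  C: 4 × 12.011 = 48.044
  H: 4 × 1.008 = 4.032
  S: 1 × 32.060 = 32.060
Sum: 4×12.011 + 4×1.008 + 1×32.060 = 84.136 → 84.14 g/mol.

84.14 g/mol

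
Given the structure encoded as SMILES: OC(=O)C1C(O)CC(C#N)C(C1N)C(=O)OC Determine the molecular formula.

Walk through each heavy atom and fill implicit hydrogens from standard valence (C 4, N 3, O 2, S 2, halogen 1):
  atom 1: O, bond orders sum to 1 (valence 2) → 1 H
  atom 2: C, bond orders sum to 4 (valence 4) → 0 H
  atom 3: O, bond orders sum to 2 (valence 2) → 0 H
  atom 4: C, bond orders sum to 3 (valence 4) → 1 H
  atom 5: C, bond orders sum to 3 (valence 4) → 1 H
  atom 6: O, bond orders sum to 1 (valence 2) → 1 H
  atom 7: C, bond orders sum to 2 (valence 4) → 2 H
  atom 8: C, bond orders sum to 3 (valence 4) → 1 H
  atom 9: C, bond orders sum to 4 (valence 4) → 0 H
  atom 10: N, bond orders sum to 3 (valence 3) → 0 H
  atom 11: C, bond orders sum to 3 (valence 4) → 1 H
  atom 12: C, bond orders sum to 3 (valence 4) → 1 H
  atom 13: N, bond orders sum to 1 (valence 3) → 2 H
  atom 14: C, bond orders sum to 4 (valence 4) → 0 H
  atom 15: O, bond orders sum to 2 (valence 2) → 0 H
  atom 16: O, bond orders sum to 2 (valence 2) → 0 H
  atom 17: C, bond orders sum to 1 (valence 4) → 3 H
Totals → C:10, H:14, N:2, O:5.

C10H14N2O5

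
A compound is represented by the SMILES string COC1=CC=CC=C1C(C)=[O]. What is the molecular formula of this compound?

C9H10O2

Walk through each heavy atom and fill implicit hydrogens from standard valence (C 4, N 3, O 2, S 2, halogen 1):
  atom 1: C, bond orders sum to 1 (valence 4) → 3 H
  atom 2: O, bond orders sum to 2 (valence 2) → 0 H
  atom 3: C, bond orders sum to 4 (valence 4) → 0 H
  atom 4: C, bond orders sum to 3 (valence 4) → 1 H
  atom 5: C, bond orders sum to 3 (valence 4) → 1 H
  atom 6: C, bond orders sum to 3 (valence 4) → 1 H
  atom 7: C, bond orders sum to 3 (valence 4) → 1 H
  atom 8: C, bond orders sum to 4 (valence 4) → 0 H
  atom 9: C, bond orders sum to 4 (valence 4) → 0 H
  atom 10: C, bond orders sum to 1 (valence 4) → 3 H
  atom 11: O with explicit H count 0
Totals → C:9, H:10, O:2.
In Hill order: C9H10O2.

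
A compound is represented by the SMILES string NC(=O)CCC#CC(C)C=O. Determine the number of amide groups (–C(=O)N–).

The amide motif appears at heavy-atom position 2 in the SMILES.
Other groups present: 1 aldehyde, 1 alkyne.
Amide count: 1.

1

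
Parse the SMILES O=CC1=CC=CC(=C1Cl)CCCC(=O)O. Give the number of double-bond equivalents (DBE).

Molecular formula: C11H11ClO3.
DoU = (2C + 2 + N − H − X) / 2, where X is the halogen count and O/S are ignored.
    = (2·11 + 2 + 0 − 11 − 1) / 2 = 12 / 2 = 6.

6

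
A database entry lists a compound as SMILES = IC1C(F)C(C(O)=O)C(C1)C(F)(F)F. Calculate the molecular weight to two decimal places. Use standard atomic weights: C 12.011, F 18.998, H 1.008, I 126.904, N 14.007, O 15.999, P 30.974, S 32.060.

326.03 g/mol

First, the molecular formula is C7H7F4IO2 (counting implicit H from valence).
  C: 7 × 12.011 = 84.077
  F: 4 × 18.998 = 75.992
  H: 7 × 1.008 = 7.056
  I: 1 × 126.904 = 126.904
  O: 2 × 15.999 = 31.998
Sum: 7×12.011 + 4×18.998 + 7×1.008 + 1×126.904 + 2×15.999 = 326.027 → 326.03 g/mol.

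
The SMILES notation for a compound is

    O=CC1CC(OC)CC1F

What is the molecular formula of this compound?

C7H11FO2

Walk through each heavy atom and fill implicit hydrogens from standard valence (C 4, N 3, O 2, S 2, halogen 1):
  atom 1: O, bond orders sum to 2 (valence 2) → 0 H
  atom 2: C, bond orders sum to 3 (valence 4) → 1 H
  atom 3: C, bond orders sum to 3 (valence 4) → 1 H
  atom 4: C, bond orders sum to 2 (valence 4) → 2 H
  atom 5: C, bond orders sum to 3 (valence 4) → 1 H
  atom 6: O, bond orders sum to 2 (valence 2) → 0 H
  atom 7: C, bond orders sum to 1 (valence 4) → 3 H
  atom 8: C, bond orders sum to 2 (valence 4) → 2 H
  atom 9: C, bond orders sum to 3 (valence 4) → 1 H
  atom 10: F (halogen, monovalent) → 0 H
Totals → C:7, H:11, F:1, O:2.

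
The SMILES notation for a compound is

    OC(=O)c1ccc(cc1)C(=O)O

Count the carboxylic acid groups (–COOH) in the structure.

2

The carboxylic acid motif appears at heavy-atom positions 2, 10 in the SMILES.
Carboxylic acid count: 2.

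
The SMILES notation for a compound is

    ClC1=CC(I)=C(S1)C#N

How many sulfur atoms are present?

Scan the SMILES for S atoms (remember two-letter symbols like Cl and Br are single atoms).
Sulfur count: 1.

1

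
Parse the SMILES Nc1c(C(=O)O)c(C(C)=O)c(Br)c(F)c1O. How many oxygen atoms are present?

4

Scan the SMILES for O atoms (remember two-letter symbols like Cl and Br are single atoms).
Oxygen count: 4.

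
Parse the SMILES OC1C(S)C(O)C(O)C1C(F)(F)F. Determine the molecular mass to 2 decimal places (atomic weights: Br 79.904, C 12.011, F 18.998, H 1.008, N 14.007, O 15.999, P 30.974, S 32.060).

First, the molecular formula is C6H9F3O3S (counting implicit H from valence).
  C: 6 × 12.011 = 72.066
  F: 3 × 18.998 = 56.994
  H: 9 × 1.008 = 9.072
  O: 3 × 15.999 = 47.997
  S: 1 × 32.060 = 32.060
Sum: 6×12.011 + 3×18.998 + 9×1.008 + 3×15.999 + 1×32.060 = 218.189 → 218.19 g/mol.

218.19 g/mol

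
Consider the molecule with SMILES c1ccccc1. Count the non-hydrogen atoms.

Every atom symbol written in the SMILES (organic subset) is one heavy atom; implicit H are not written.
Heavy atoms by element → C:6.
Total: 6.

6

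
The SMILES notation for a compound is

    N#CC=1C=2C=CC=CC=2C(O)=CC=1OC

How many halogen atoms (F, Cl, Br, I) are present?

Scan the SMILES for the halogen motif — none present.
Groups that are present: 1 ether, 1 hydroxyl, 1 nitrile.

0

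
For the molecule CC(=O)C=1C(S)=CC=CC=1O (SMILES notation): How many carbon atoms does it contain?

8

Count every carbon token in the SMILES (each C, including those in ring-closure positions and inside branches).
Carbon count: 8.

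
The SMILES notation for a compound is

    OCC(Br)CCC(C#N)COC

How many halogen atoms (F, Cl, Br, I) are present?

1

Halogen atoms appear at heavy-atom position 4 (1×Br).
Other groups present: 1 ether, 1 hydroxyl, 1 nitrile.
Halogen count: 1.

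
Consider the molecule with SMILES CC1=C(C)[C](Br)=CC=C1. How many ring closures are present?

In SMILES, each pair of matching ring-closure digits denotes one ring-closing bond; the number of such bonds equals the number of independent rings.
Ring-closure bonds here: 1.

1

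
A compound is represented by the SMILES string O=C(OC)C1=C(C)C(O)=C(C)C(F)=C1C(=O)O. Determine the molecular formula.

Walk through each heavy atom and fill implicit hydrogens from standard valence (C 4, N 3, O 2, S 2, halogen 1):
  atom 1: O, bond orders sum to 2 (valence 2) → 0 H
  atom 2: C, bond orders sum to 4 (valence 4) → 0 H
  atom 3: O, bond orders sum to 2 (valence 2) → 0 H
  atom 4: C, bond orders sum to 1 (valence 4) → 3 H
  atom 5: C, bond orders sum to 4 (valence 4) → 0 H
  atom 6: C, bond orders sum to 4 (valence 4) → 0 H
  atom 7: C, bond orders sum to 1 (valence 4) → 3 H
  atom 8: C, bond orders sum to 4 (valence 4) → 0 H
  atom 9: O, bond orders sum to 1 (valence 2) → 1 H
  atom 10: C, bond orders sum to 4 (valence 4) → 0 H
  atom 11: C, bond orders sum to 1 (valence 4) → 3 H
  atom 12: C, bond orders sum to 4 (valence 4) → 0 H
  atom 13: F (halogen, monovalent) → 0 H
  atom 14: C, bond orders sum to 4 (valence 4) → 0 H
  atom 15: C, bond orders sum to 4 (valence 4) → 0 H
  atom 16: O, bond orders sum to 2 (valence 2) → 0 H
  atom 17: O, bond orders sum to 1 (valence 2) → 1 H
Totals → C:11, H:11, F:1, O:5.

C11H11FO5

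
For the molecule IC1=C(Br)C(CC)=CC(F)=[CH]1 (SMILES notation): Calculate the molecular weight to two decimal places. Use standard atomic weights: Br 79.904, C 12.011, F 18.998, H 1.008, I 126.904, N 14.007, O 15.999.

First, the molecular formula is C8H7BrFI (counting implicit H from valence).
  Br: 1 × 79.904 = 79.904
  C: 8 × 12.011 = 96.088
  F: 1 × 18.998 = 18.998
  H: 7 × 1.008 = 7.056
  I: 1 × 126.904 = 126.904
Sum: 1×79.904 + 8×12.011 + 1×18.998 + 7×1.008 + 1×126.904 = 328.950 → 328.95 g/mol.

328.95 g/mol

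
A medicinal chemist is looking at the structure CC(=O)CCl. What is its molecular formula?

Walk through each heavy atom and fill implicit hydrogens from standard valence (C 4, N 3, O 2, S 2, halogen 1):
  atom 1: C, bond orders sum to 1 (valence 4) → 3 H
  atom 2: C, bond orders sum to 4 (valence 4) → 0 H
  atom 3: O, bond orders sum to 2 (valence 2) → 0 H
  atom 4: C, bond orders sum to 2 (valence 4) → 2 H
  atom 5: Cl (halogen, monovalent) → 0 H
Totals → C:3, H:5, Cl:1, O:1.
In Hill order: C3H5ClO.

C3H5ClO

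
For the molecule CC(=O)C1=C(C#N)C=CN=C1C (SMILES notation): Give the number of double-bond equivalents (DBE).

7

Molecular formula: C9H8N2O.
DoU = (2C + 2 + N − H − X) / 2, where X is the halogen count and O/S are ignored.
    = (2·9 + 2 + 2 − 8 − 0) / 2 = 14 / 2 = 7.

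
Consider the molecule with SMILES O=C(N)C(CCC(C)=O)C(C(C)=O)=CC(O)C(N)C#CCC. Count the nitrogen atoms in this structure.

2

Scan the SMILES for N atoms (remember two-letter symbols like Cl and Br are single atoms).
Nitrogen count: 2.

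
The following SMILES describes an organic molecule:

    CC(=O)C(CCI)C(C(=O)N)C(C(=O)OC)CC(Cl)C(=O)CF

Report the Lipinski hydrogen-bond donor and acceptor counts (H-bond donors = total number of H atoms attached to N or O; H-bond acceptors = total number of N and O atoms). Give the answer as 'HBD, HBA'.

2, 6

Donors: find every N or O and count the H atoms it carries.
  atom 3 (O): bond orders sum to 2 → 0 H
  atom 10 (O): bond orders sum to 2 → 0 H
  atom 11 (N): bond orders sum to 1 → 2 H
  atom 14 (O): bond orders sum to 2 → 0 H
  atom 15 (O): bond orders sum to 2 → 0 H
  atom 21 (O): bond orders sum to 2 → 0 H
Lipinski HBD = 2.
Acceptors: N atoms = 1, O atoms = 5 → HBA = 6.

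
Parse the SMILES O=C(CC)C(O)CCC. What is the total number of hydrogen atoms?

14

Walk through each heavy atom and fill implicit hydrogens from standard valence (C 4, N 3, O 2, S 2, halogen 1):
  atom 1: O, bond orders sum to 2 (valence 2) → 0 H
  atom 2: C, bond orders sum to 4 (valence 4) → 0 H
  atom 3: C, bond orders sum to 2 (valence 4) → 2 H
  atom 4: C, bond orders sum to 1 (valence 4) → 3 H
  atom 5: C, bond orders sum to 3 (valence 4) → 1 H
  atom 6: O, bond orders sum to 1 (valence 2) → 1 H
  atom 7: C, bond orders sum to 2 (valence 4) → 2 H
  atom 8: C, bond orders sum to 2 (valence 4) → 2 H
  atom 9: C, bond orders sum to 1 (valence 4) → 3 H
Total hydrogens: 14.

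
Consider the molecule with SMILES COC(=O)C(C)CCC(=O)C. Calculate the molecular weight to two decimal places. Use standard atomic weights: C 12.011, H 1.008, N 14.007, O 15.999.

First, the molecular formula is C8H14O3 (counting implicit H from valence).
  C: 8 × 12.011 = 96.088
  H: 14 × 1.008 = 14.112
  O: 3 × 15.999 = 47.997
Sum: 8×12.011 + 14×1.008 + 3×15.999 = 158.197 → 158.20 g/mol.

158.20 g/mol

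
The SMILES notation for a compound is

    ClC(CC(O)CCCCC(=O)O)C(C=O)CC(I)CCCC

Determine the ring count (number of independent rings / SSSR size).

In SMILES, each pair of matching ring-closure digits denotes one ring-closing bond; the number of such bonds equals the number of independent rings.
Ring-closure bonds here: 0.

0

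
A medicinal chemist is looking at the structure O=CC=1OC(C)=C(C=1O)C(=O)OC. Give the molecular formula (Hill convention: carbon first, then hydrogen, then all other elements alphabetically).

C8H8O5

Walk through each heavy atom and fill implicit hydrogens from standard valence (C 4, N 3, O 2, S 2, halogen 1):
  atom 1: O, bond orders sum to 2 (valence 2) → 0 H
  atom 2: C, bond orders sum to 3 (valence 4) → 1 H
  atom 3: C, bond orders sum to 4 (valence 4) → 0 H
  atom 4: O, bond orders sum to 2 (valence 2) → 0 H
  atom 5: C, bond orders sum to 4 (valence 4) → 0 H
  atom 6: C, bond orders sum to 1 (valence 4) → 3 H
  atom 7: C, bond orders sum to 4 (valence 4) → 0 H
  atom 8: C, bond orders sum to 4 (valence 4) → 0 H
  atom 9: O, bond orders sum to 1 (valence 2) → 1 H
  atom 10: C, bond orders sum to 4 (valence 4) → 0 H
  atom 11: O, bond orders sum to 2 (valence 2) → 0 H
  atom 12: O, bond orders sum to 2 (valence 2) → 0 H
  atom 13: C, bond orders sum to 1 (valence 4) → 3 H
Totals → C:8, H:8, O:5.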